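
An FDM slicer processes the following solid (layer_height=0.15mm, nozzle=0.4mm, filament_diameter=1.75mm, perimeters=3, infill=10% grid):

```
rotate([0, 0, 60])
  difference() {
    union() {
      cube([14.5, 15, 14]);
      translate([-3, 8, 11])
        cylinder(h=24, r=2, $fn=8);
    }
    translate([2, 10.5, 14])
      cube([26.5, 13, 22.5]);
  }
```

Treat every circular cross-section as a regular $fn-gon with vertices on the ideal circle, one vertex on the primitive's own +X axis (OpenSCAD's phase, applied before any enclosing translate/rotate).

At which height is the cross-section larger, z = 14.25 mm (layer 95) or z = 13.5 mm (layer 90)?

layer 90 (z = 13.5 mm)

Layer 95 (z = 14.25): the cube is not intersected at this z (z outside [0, 14]); the r=2 cylinder at (-3, 8) contributes a regular 8-gon of circumradius 2 (area = (8/2)·2.000²·sin(360°/8) = 11.31 mm²); Taking the union: only the r=2 cylinder at (-3, 8) is present, so the union is just that shape — area = 11.31 mm²; the cube at (2, 10.5) (footprint 26.5×13) is included at this height (area 344.50 mm²); After the difference (first − rest): starting from the result so far (11.31 mm²), the 26.5×13 cube at (2, 10.5) misses the remaining region (no effect) — area = 11.31 mm²; (whole slice rotated 60° about Z — lengths, areas and connectivity unchanged). So its area = 11.31 mm². Layer 90 (z = 13.5): the cube (footprint 14.5×15) is included at this height (area 217.50 mm²); the r=2 cylinder at (-3, 8) gives a regular 8-gon of circumradius 2 (constant along its height) (area = (8/2)·2.000²·sin(360°/8) = 11.31 mm²); Merging all regions: the 2 present regions are separate (no shared area or edge), so areas and boundary lengths simply add and each stays a separate island — area = 228.81 mm²; the cube at (2, 10.5) does not reach this height (z outside [14, 36.5]); Subtracting the remaining from the first: none of the subtracted shapes is present at this height, so that combined region is unchanged — area = 228.81 mm²; (whole slice rotated 60° about Z — lengths, areas and connectivity unchanged). So its area = 228.81 mm². Layer 90 is larger (228.81 vs 11.31 mm²).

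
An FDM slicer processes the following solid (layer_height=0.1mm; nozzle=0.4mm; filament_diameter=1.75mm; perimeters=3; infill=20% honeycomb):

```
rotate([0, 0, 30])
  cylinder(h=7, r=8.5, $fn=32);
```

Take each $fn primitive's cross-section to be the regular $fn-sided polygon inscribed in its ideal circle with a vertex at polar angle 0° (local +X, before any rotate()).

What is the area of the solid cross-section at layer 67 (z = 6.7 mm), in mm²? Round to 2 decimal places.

225.52 mm²

At z = 6.7 mm: the r=8.5 cylinder gives a regular 32-gon of circumradius 8.5 (constant along its height) (area = (32/2)·8.500²·sin(360°/32) = 225.52 mm²); (whole slice rotated 30° about Z — lengths, areas and connectivity unchanged). Overall, the cross-section is a single solid region. Net area = 225.52 mm².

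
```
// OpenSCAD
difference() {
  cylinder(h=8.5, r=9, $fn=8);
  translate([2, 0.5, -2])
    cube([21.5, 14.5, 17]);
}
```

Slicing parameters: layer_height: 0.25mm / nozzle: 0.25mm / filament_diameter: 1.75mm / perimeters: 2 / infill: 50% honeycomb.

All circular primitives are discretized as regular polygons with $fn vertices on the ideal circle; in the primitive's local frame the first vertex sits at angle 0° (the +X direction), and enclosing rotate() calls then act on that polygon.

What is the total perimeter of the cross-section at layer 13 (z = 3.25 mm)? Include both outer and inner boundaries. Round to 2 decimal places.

At z = 3.25 mm: the r=9 cylinder contributes a regular 8-gon of circumradius 9 (perimeter = 2·8·9.000·sin(180°/8) = 55.11 mm); the 21.5×14.5 cube at (2, 0.5) contributes its full rectangle (perimeter 72.00 mm); After the difference (first − rest): starting from the r=9 cylinder, the 21.5×14.5 cube at (2, 0.5) partially overlaps it — only the 36.66 mm² overlap (of its 311.75 mm²) is removed, clipping the outline — boundary = 58.50 mm. Overall, the cross-section is a single solid region. Total boundary length (outer) = 58.50 mm.

58.50 mm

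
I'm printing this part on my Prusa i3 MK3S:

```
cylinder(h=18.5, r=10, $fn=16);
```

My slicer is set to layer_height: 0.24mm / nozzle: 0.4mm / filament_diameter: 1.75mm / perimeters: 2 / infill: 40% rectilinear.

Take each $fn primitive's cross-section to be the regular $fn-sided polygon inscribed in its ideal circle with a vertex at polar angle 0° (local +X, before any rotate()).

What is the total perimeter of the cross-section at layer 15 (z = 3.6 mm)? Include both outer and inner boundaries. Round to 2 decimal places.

At z = 3.6 mm: the r=10 cylinder contributes a regular 16-gon of circumradius 10 (perimeter = 2·16·10.000·sin(180°/16) = 62.43 mm). Overall, the cross-section is a single solid region. Total boundary length (outer) = 62.43 mm.

62.43 mm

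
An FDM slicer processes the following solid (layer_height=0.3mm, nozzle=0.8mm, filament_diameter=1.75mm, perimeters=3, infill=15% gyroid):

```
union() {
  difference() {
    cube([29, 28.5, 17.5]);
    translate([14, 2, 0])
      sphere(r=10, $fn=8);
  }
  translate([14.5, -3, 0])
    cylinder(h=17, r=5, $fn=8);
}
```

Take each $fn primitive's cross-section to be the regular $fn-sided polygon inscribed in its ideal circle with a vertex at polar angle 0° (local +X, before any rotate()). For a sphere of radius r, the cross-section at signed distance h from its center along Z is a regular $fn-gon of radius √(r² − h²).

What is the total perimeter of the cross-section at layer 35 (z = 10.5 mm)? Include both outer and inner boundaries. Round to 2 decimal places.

At z = 10.5 mm: the cube (footprint 29×28.5) is included at this height (perimeter 115.00 mm); the sphere at (14, 2) is not intersected at this z (|z−center|=10.500 > r=10); Subtracting the remaining from the first: none of the subtracted shapes is present at this height, so the 29×28.5 cube is unchanged — boundary = 115.00 mm; the r=5 cylinder at (14.5, -3) contributes a regular 8-gon of circumradius 5 (perimeter = 2·8·5.000·sin(180°/8) = 30.61 mm); Taking the union: the regions partially overlap (shared area 9.08 mm²), so the edge portions inside another operand are dropped and the merged outline is re-measured after clipping — boundary = 129.29 mm. Overall, the cross-section is a single solid region. Total boundary length (outer) = 129.29 mm.

129.29 mm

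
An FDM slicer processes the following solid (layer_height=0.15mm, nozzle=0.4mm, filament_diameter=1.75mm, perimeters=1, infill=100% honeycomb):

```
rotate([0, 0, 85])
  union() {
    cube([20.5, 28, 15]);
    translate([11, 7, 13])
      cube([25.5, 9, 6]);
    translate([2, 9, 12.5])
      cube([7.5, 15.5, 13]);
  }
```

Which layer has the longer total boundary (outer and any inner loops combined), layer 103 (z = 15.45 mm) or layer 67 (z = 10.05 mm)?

Layer 103 (z = 15.45): the cube does not reach this height (z outside [0, 15]); the cube at (11, 7) is present — its section is the full 25.5×9 rectangle (perimeter 69.00 mm); the cube at (2, 9) is present — its section is the full 7.5×15.5 rectangle (perimeter 46.00 mm); Taking the union: the 2 present regions are separate (no shared area or edge), so areas and boundary lengths simply add and each stays a separate island — boundary = 115.00 mm; (whole slice rotated 85° about Z — lengths, areas and connectivity unchanged). So its perimeter = 115.00 mm. Layer 67 (z = 10.05): the 20.5×28 cube contributes its full rectangle (perimeter 97.00 mm); the cube at (11, 7) is absent (z outside [13, 19]); the cube at (2, 9) does not reach this height (z outside [12.5, 25.5]); Combining (union): only the 20.5×28 cube is present, so the union is just that shape — boundary = 97.00 mm; (whole slice rotated 85° about Z — lengths, areas and connectivity unchanged). So its perimeter = 97.00 mm. Layer 103 is larger (115.00 vs 97.00 mm).

layer 103 (z = 15.45 mm)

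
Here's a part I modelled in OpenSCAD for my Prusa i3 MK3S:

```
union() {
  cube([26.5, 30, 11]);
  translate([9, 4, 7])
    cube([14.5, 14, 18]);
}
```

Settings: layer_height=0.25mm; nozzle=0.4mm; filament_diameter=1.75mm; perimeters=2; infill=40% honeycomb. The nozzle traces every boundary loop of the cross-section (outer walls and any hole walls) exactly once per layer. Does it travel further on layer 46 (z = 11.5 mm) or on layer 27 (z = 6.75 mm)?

Layer 46 (z = 11.5): the cube is not intersected at this z (z outside [0, 11]); the cube at (9, 4) is present — its section is the full 14.5×14 rectangle (perimeter 57.00 mm); Merging all regions: only the 14.5×14 cube at (9, 4) is present, so the union is just that shape — boundary = 57.00 mm. So its perimeter = 57.00 mm. Layer 27 (z = 6.75): the cube is present — its section is the full 26.5×30 rectangle (perimeter 113.00 mm); the cube at (9, 4) does not reach this height (z outside [7, 25]); Merging all regions: only the 26.5×30 cube is present, so the union is just that shape — boundary = 113.00 mm. So its perimeter = 113.00 mm. Layer 27 is larger (113.00 vs 57.00 mm).

layer 27 (z = 6.75 mm)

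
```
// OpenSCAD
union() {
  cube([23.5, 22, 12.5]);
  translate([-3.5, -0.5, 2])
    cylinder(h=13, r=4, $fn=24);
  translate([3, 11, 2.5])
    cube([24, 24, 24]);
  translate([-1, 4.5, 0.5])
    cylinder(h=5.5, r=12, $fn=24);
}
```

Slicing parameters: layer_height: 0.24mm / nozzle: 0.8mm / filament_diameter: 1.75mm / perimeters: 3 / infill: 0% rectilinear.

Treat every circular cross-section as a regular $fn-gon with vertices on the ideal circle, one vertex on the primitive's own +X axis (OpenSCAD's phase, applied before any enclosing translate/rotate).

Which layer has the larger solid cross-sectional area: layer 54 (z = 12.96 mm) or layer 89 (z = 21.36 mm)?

Layer 54 (z = 12.96): the cube does not reach this height (z outside [0, 12.5]); the cylinder at (-3.5, -0.5): section is a regular 24-gon, circumradius r=4 (area = (24/2)·4.000²·sin(360°/24) = 49.69 mm²); the cube at (3, 11) (footprint 24×24) is included at this height (area 576.00 mm²); the cylinder at (-1, 4.5) is not intersected at this z (z outside [0.5, 6]); Taking the union: the 2 present regions are separate (no shared area or edge), so areas and boundary lengths simply add and each stays a separate island — area = 625.69 mm². So its area = 625.69 mm². Layer 89 (z = 21.36): the cube does not reach this height (z outside [0, 12.5]); the cylinder at (-3.5, -0.5) is not intersected at this z (z outside [2, 15]); the cube at (3, 11) (footprint 24×24) is included at this height (area 576.00 mm²); the cylinder at (-1, 4.5) is not intersected at this z (z outside [0.5, 6]); Combining (union): only the 24×24 cube at (3, 11) is present, so the union is just that shape — area = 576.00 mm². So its area = 576.00 mm². Layer 54 is larger (625.69 vs 576.00 mm²).

layer 54 (z = 12.96 mm)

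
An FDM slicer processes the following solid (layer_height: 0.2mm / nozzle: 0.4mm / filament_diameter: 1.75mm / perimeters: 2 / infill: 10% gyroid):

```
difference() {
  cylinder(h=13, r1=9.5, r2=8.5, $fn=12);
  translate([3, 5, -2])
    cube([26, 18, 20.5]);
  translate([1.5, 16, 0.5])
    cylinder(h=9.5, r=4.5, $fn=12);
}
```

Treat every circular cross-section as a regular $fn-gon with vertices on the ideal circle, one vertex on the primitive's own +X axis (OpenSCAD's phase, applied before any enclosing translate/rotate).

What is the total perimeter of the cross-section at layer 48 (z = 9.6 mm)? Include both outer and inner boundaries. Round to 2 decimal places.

56.26 mm

At z = 9.6 mm: the cone (r1=9.5→r2=8.5) has section circumradius 8.762 here — a regular 12-gon (perimeter = 2·12·8.762·sin(180°/12) = 54.42 mm); the 26×18 cube at (3, 5) contributes its full rectangle (perimeter 88.00 mm); the r=4.5 cylinder at (1.5, 16) contributes a regular 12-gon of circumradius 4.5 (perimeter = 2·12·4.500·sin(180°/12) = 27.95 mm); Subtracting the remaining from the first: starting from the cone, the 26×18 cube at (3, 5) partially overlaps it — only the 7.18 mm² overlap (of its 468.00 mm²) is removed, clipping the outline; the r=4.5 cylinder at (1.5, 16) misses the remaining region (no effect) — boundary = 56.26 mm. Overall, the cross-section is a single solid region. Total boundary length (outer) = 56.26 mm.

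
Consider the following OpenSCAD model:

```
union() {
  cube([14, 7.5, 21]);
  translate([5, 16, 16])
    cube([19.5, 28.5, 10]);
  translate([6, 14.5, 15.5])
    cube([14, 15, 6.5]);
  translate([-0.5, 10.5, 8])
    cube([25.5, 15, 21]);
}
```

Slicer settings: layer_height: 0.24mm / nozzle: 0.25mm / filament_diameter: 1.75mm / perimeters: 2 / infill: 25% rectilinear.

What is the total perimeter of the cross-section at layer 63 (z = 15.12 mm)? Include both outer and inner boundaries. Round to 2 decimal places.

124.00 mm

At z = 15.12 mm: the cube is present — its section is the full 14×7.5 rectangle (perimeter 43.00 mm); the cube at (5, 16) is not intersected at this z (z outside [16, 26]); the cube at (6, 14.5) is not intersected at this z (z outside [15.5, 22]); the cube at (-0.5, 10.5) is present — its section is the full 25.5×15 rectangle (perimeter 81.00 mm); Merging all regions: the 2 present regions are separate (no shared area or edge), so areas and boundary lengths simply add and each stays a separate island — boundary = 124.00 mm. Overall, the cross-section has 2 separate islands. Total boundary length (outer) = 124.00 mm.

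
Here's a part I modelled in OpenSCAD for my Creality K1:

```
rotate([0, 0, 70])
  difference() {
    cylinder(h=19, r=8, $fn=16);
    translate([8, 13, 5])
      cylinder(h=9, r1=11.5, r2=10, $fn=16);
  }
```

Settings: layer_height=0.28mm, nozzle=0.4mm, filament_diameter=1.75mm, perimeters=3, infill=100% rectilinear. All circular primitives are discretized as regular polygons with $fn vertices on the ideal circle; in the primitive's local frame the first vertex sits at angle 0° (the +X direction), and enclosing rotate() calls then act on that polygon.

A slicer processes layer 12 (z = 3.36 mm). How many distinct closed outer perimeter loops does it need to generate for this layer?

1

At z = 3.36 mm: the r=8 cylinder gives a regular 16-gon of circumradius 8 (constant along its height); the cone at (8, 13) does not reach this height (z outside [5, 14]); After the difference (first − rest): none of the subtracted shapes is present at this height, so the r=8 cylinder is unchanged — 1 connected region; (whole slice rotated 70° about Z — lengths, areas and connectivity unchanged). The result has 1 disconnected region.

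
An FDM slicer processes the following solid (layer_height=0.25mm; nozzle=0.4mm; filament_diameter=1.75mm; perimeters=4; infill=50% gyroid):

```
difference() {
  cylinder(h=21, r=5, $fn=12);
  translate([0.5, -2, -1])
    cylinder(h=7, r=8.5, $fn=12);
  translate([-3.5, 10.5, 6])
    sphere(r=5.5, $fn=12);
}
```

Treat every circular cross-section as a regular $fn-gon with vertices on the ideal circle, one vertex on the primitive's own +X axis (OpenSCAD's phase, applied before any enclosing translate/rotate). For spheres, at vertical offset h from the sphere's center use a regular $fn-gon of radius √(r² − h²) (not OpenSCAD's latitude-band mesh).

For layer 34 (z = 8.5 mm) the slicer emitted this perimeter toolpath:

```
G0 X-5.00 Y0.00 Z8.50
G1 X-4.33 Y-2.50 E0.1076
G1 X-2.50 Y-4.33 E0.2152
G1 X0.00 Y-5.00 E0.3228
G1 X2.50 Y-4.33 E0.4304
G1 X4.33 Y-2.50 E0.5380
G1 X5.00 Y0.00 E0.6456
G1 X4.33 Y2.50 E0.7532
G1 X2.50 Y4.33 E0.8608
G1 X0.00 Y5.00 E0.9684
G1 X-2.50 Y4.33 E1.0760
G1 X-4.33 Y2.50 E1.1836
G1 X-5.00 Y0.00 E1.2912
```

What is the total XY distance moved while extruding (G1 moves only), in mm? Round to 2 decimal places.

31.06 mm

Sum the Euclidean lengths of each G1 segment: total = 31.06 mm.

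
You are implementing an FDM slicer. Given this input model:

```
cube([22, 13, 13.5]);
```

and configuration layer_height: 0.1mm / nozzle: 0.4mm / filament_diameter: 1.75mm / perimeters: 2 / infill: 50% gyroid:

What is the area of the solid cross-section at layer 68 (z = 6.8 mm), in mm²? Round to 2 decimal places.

At z = 6.8 mm: the 22×13 cube contributes its full rectangle (area 286.00 mm²). Overall, the cross-section is a single solid region. Net area = 286.00 mm².

286.00 mm²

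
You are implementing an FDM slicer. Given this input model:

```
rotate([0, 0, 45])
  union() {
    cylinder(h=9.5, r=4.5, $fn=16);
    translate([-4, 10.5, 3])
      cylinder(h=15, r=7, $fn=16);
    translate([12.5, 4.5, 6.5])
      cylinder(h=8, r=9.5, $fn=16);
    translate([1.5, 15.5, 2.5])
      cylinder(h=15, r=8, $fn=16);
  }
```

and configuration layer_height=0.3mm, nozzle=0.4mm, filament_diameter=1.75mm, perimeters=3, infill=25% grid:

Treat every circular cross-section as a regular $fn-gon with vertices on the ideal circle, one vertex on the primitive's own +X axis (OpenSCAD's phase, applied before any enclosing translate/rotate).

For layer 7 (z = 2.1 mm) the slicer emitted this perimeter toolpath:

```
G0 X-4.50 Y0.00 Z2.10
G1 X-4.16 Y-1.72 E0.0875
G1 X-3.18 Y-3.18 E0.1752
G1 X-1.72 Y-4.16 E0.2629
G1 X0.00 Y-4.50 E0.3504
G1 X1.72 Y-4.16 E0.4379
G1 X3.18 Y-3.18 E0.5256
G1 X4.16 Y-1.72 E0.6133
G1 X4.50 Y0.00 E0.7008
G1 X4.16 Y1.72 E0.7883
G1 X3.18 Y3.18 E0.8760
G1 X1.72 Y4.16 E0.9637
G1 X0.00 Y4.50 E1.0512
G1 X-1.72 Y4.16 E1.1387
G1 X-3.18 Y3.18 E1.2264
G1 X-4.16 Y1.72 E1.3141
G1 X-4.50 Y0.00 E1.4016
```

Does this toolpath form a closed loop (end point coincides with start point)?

Start point (G0): (-4.50, 0.00). End point (last G1): the path returns to the start — closed.

yes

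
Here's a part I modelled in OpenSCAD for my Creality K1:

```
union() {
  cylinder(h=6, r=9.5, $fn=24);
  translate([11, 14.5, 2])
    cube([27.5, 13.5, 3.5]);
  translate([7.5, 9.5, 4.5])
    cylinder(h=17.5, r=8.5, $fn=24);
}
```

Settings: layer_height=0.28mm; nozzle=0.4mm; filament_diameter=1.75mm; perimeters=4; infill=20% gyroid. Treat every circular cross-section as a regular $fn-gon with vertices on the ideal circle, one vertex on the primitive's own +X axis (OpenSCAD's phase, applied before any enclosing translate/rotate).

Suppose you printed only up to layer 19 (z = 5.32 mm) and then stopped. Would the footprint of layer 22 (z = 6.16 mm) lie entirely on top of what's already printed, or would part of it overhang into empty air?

entirely on top

Compare the two slices. At z = 5.32: the r=9.5 cylinder contributes a regular 24-gon of circumradius 9.5 (area = (24/2)·9.500²·sin(360°/24) = 280.30 mm²); the 27.5×13.5 cube at (11, 14.5) contributes its full rectangle (area 371.25 mm²); the cylinder at (7.5, 9.5): section is a regular 24-gon, circumradius r=8.5 (area = (24/2)·8.500²·sin(360°/24) = 224.40 mm²); Taking the union: the regions partially overlap — summed areas 875.95 mm² minus the doubly-counted overlap 57.95 mm² gives 818.00 mm² — area = 818.00 mm². At z = 6.16: the cylinder is absent (z outside [0, 6]); the cube at (11, 14.5) is not intersected at this z (z outside [2, 5.5]); the cylinder at (7.5, 9.5): section is a regular 24-gon, circumradius r=8.5 (area = (24/2)·8.500²·sin(360°/24) = 224.40 mm²); Combining (union): only the r=8.5 cylinder at (7.5, 9.5) is present, so the union is just that shape — area = 224.40 mm². Checking containment: the cross-section at z = 6.16 is a subset of the cross-section at z = 5.32.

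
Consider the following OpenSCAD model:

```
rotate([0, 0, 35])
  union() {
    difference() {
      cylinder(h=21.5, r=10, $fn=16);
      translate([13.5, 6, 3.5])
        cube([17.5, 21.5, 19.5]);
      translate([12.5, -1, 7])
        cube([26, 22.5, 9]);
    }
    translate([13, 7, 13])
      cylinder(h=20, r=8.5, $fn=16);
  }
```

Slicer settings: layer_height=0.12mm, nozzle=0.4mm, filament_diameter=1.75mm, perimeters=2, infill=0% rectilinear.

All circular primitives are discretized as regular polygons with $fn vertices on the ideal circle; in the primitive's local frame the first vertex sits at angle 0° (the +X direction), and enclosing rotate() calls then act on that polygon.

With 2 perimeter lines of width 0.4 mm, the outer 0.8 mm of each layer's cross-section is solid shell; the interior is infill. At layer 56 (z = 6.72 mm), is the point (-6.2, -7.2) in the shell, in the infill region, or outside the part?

shell

At z = 6.72 mm: the cylinder: section is a regular 16-gon, circumradius r=10; the 17.5×21.5 cube at (13.5, 6) contributes its full rectangle; the cube at (12.5, -1) does not reach this height (z outside [7, 16]); Subtracting the remaining from the first: starting from the r=10 cylinder, the 17.5×21.5 cube at (13.5, 6) misses the remaining region (no effect) — 1 connected region; the cylinder at (13, 7) is absent (z outside [13, 33]); Taking the union: only the result so far is present, so the union is just that shape — 1 connected region; (rotated 35° about Z; rotation is an isometry so areas/perimeters/island counts are preserved). Overall, the cross-section is a single solid region. Undo the 35° rotation: the query point maps to (-9.208, -2.342) in the un-rotated model frame. The nearest boundary edge runs (-9.24, -3.83)→(-10.00, 0.00); distance from the point to it = 0.32 mm. The point is inside the cross-section, 0.32 mm from the nearest boundary — within the 0.8 mm shell band (2 × 0.4).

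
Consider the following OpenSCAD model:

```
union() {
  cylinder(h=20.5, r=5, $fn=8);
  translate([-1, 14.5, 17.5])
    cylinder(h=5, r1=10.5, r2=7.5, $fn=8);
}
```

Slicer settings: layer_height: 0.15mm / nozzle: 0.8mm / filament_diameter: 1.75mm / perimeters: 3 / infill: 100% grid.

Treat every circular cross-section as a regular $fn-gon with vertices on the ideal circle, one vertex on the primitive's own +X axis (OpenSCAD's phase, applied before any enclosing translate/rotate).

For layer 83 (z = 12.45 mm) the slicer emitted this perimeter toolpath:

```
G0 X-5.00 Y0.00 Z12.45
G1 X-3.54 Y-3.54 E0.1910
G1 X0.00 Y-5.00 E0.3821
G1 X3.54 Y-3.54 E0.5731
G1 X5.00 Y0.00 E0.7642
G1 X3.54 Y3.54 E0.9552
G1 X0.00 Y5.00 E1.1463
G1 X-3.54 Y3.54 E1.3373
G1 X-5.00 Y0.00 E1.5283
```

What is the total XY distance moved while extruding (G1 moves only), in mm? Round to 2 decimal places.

30.63 mm

Sum the Euclidean lengths of each G1 segment: total = 30.63 mm.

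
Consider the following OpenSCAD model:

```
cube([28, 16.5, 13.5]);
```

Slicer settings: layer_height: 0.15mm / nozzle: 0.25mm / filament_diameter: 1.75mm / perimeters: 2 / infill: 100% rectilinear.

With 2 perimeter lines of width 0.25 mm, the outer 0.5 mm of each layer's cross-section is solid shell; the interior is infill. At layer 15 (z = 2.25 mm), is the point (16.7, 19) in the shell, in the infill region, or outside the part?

At z = 2.25 mm: the cube (footprint 28×16.5) is included at this height. Overall, the cross-section is a single solid region. The nearest boundary edge runs (28.00, 16.50)→(0.00, 16.50); distance from the point to it = 2.50 mm. The point is not inside any of the regions above, so it lies outside the cross-section (2.50 mm from the nearest boundary).

outside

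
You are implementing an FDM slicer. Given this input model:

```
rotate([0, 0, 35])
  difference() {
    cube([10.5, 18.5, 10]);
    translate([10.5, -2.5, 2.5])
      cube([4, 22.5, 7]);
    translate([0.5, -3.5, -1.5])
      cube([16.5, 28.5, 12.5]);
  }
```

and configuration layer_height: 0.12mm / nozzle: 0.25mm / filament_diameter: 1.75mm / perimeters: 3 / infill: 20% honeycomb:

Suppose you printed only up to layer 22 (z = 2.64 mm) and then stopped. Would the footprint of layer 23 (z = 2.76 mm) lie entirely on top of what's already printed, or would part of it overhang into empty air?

entirely on top

Compare the two slices. At z = 2.64: the cube (footprint 10.5×18.5) is included at this height (area 194.25 mm²); the cube at (10.5, -2.5) is present — its section is the full 4×22.5 rectangle (area 90.00 mm²); the cube at (0.5, -3.5) (footprint 16.5×28.5) is included at this height (area 470.25 mm²); Subtracting the remaining from the first: starting from the 10.5×18.5 cube (194.25 mm²), the 4×22.5 cube at (10.5, -2.5) misses the remaining region (no effect); the 16.5×28.5 cube at (0.5, -3.5) partially overlaps it — only the 185.00 mm² overlap (of its 470.25 mm²) is removed, clipping the outline — area = 9.25 mm²; (whole slice rotated 35° about Z — lengths, areas and connectivity unchanged). At z = 2.76: the cube (footprint 10.5×18.5) is included at this height (area 194.25 mm²); the cube at (10.5, -2.5) is present — its section is the full 4×22.5 rectangle (area 90.00 mm²); the cube at (0.5, -3.5) (footprint 16.5×28.5) is included at this height (area 470.25 mm²); After the difference (first − rest): starting from the 10.5×18.5 cube (194.25 mm²), the 4×22.5 cube at (10.5, -2.5) misses the remaining region (no effect); the 16.5×28.5 cube at (0.5, -3.5) partially overlaps it — only the 185.00 mm² overlap (of its 470.25 mm²) is removed, clipping the outline — area = 9.25 mm²; (rotated 35° about Z; rotation is an isometry so areas/perimeters/island counts are preserved). Checking containment: the cross-section at z = 2.76 is a subset of the cross-section at z = 2.64.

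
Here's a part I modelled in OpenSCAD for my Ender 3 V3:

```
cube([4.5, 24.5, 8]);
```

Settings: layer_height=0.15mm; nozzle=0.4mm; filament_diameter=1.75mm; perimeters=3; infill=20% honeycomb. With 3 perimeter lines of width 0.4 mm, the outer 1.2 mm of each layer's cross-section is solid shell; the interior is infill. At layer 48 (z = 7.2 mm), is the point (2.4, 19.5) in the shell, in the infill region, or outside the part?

infill

At z = 7.2 mm: the 4.5×24.5 cube contributes its full rectangle. Overall, the cross-section is a single solid region. The nearest boundary edge runs (4.50, 0.00)→(4.50, 24.50); distance from the point to it = 2.10 mm. The point is inside the cross-section and 2.10 mm from the nearest boundary — more than the 1.2 mm shell width (3 × 0.4), so it's in the infill interior.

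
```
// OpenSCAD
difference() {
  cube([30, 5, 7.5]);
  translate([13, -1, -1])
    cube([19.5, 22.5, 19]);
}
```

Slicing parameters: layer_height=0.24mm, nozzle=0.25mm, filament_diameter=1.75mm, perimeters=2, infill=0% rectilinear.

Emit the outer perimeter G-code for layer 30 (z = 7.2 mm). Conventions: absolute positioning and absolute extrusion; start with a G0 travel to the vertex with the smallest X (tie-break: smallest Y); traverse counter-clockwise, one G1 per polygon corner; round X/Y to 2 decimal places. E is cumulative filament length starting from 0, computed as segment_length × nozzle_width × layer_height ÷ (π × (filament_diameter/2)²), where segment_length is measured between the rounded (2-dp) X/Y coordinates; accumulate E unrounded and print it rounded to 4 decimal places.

At z = 7.2 mm: the cube (footprint 30×5) is included at this height; the 19.5×22.5 cube at (13, -1) contributes its full rectangle; Taking the first minus the rest: starting from the 30×5 cube, the 19.5×22.5 cube at (13, -1) partially overlaps it — only the 85.00 mm² overlap (of its 438.75 mm²) is removed, clipping the outline — 1 connected region. The outline is a single polygon with 4 vertices. Extrusion per mm of travel: 0.25 × 0.24 / (π × 0.875²) = 0.024945. Accumulating E over each segment gives final E = 0.8980.

G0 X0.00 Y0.00 Z7.20
G1 X13.00 Y0.00 E0.3243
G1 X13.00 Y5.00 E0.4490
G1 X0.00 Y5.00 E0.7733
G1 X0.00 Y0.00 E0.8980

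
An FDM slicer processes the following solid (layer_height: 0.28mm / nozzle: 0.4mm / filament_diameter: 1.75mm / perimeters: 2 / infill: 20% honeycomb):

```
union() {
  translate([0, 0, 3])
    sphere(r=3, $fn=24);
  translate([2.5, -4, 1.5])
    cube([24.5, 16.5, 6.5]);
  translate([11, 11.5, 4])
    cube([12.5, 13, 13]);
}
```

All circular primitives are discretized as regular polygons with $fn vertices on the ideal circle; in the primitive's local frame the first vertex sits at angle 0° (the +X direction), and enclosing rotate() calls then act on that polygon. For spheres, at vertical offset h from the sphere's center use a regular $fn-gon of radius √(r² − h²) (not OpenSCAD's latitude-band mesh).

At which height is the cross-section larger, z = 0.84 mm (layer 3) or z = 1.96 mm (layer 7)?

Layer 3 (z = 0.84): the sphere: section is a regular 24-gon, circumradius = √(r²−h²) = √(3²−2.16²) = 2.082 (area = (24/2)·2.082²·sin(360°/24) = 13.46 mm²); the cube at (2.5, -4) does not reach this height (z outside [1.5, 8]); the cube at (11, 11.5) is absent (z outside [4, 17]); Combining (union): only the r=3 sphere is present, so the union is just that shape — area = 13.46 mm². So its area = 13.46 mm². Layer 7 (z = 1.96): the r=3 sphere slices to a regular 24-gon of circumradius 2.814 (√(r²−h²) with h=1.04 from center) (area = (24/2)·2.814²·sin(360°/24) = 24.59 mm²); the cube at (2.5, -4) (footprint 24.5×16.5) is included at this height (area 404.25 mm²); the cube at (11, 11.5) is absent (z outside [4, 17]); Taking the union: the regions partially overlap — summed areas 428.84 mm² minus the doubly-counted overlap 0.50 mm² gives 428.34 mm² — area = 428.34 mm². So its area = 428.34 mm². Layer 7 is larger (428.34 vs 13.46 mm²).

layer 7 (z = 1.96 mm)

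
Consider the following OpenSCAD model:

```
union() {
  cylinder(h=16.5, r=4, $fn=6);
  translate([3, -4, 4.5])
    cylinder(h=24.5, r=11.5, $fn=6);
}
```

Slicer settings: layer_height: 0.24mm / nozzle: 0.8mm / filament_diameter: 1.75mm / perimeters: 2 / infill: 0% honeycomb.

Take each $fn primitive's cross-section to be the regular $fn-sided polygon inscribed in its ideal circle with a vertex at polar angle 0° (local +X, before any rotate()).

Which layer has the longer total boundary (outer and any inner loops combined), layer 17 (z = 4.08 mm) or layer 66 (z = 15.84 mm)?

Layer 17 (z = 4.08): the r=4 cylinder gives a regular 6-gon of circumradius 4 (constant along its height) (perimeter = 2·6·4.000·sin(180°/6) = 24.00 mm); the cylinder at (3, -4) is not intersected at this z (z outside [4.5, 29]); Merging all regions: only the r=4 cylinder is present, so the union is just that shape — boundary = 24.00 mm. So its perimeter = 24.00 mm. Layer 66 (z = 15.84): the cylinder: section is a regular 6-gon, circumradius r=4 (perimeter = 2·6·4.000·sin(180°/6) = 24.00 mm); the r=11.5 cylinder at (3, -4) gives a regular 6-gon of circumradius 11.5 (constant along its height) (perimeter = 2·6·11.500·sin(180°/6) = 69.00 mm); Combining (union): the r=4 cylinder lies entirely inside the r=11.5 cylinder at (3, -4), so the union is just the r=11.5 cylinder at (3, -4) — boundary = 69.00 mm. So its perimeter = 69.00 mm. Layer 66 is larger (69.00 vs 24.00 mm).

layer 66 (z = 15.84 mm)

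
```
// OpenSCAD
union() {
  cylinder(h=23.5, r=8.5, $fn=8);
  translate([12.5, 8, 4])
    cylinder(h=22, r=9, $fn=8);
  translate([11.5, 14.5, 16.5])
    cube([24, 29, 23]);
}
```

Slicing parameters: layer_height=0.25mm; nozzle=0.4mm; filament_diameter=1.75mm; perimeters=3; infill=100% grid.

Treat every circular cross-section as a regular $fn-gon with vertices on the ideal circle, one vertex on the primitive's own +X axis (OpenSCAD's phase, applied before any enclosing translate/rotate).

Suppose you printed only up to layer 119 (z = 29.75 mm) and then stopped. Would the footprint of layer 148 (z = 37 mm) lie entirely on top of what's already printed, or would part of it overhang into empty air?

Compare the two slices. At z = 29.75: the cylinder is absent (z outside [0, 23.5]); the cylinder at (12.5, 8) is not intersected at this z (z outside [4, 26]); the 24×29 cube at (11.5, 14.5) contributes its full rectangle (area 696.00 mm²); Taking the union: only the 24×29 cube at (11.5, 14.5) is present, so the union is just that shape — area = 696.00 mm². At z = 37: the cylinder does not reach this height (z outside [0, 23.5]); the cylinder at (12.5, 8) is not intersected at this z (z outside [4, 26]); the 24×29 cube at (11.5, 14.5) contributes its full rectangle (area 696.00 mm²); Merging all regions: only the 24×29 cube at (11.5, 14.5) is present, so the union is just that shape — area = 696.00 mm². Checking containment: the cross-section at z = 37 is a subset of the cross-section at z = 29.75.

entirely on top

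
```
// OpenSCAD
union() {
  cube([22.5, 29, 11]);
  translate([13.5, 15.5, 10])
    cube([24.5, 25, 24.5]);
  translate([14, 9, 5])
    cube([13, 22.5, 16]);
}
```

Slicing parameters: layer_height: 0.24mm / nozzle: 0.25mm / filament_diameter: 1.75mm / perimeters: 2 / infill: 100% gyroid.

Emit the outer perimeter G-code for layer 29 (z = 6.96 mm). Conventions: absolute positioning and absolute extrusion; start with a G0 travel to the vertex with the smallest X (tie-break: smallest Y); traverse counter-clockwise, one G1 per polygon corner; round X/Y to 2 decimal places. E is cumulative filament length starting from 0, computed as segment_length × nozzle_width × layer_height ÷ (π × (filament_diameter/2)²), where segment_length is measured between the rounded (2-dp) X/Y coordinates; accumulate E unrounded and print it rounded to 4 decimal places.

At z = 6.96 mm: the 22.5×29 cube contributes its full rectangle; the cube at (13.5, 15.5) is absent (z outside [10, 34.5]); the 13×22.5 cube at (14, 9) contributes its full rectangle; Taking the union: the regions partially overlap (shared area 170.00 mm²), so overlapping operands fuse into one piece — 1 connected region. The outline is a single polygon with 8 vertices. Extrusion per mm of travel: 0.25 × 0.24 / (π × 0.875²) = 0.024945. Accumulating E over each segment gives final E = 2.9186.

G0 X0.00 Y0.00 Z6.96
G1 X22.50 Y0.00 E0.5613
G1 X22.50 Y9.00 E0.7858
G1 X27.00 Y9.00 E0.8980
G1 X27.00 Y31.50 E1.4593
G1 X14.00 Y31.50 E1.7836
G1 X14.00 Y29.00 E1.8459
G1 X0.00 Y29.00 E2.1952
G1 X0.00 Y0.00 E2.9186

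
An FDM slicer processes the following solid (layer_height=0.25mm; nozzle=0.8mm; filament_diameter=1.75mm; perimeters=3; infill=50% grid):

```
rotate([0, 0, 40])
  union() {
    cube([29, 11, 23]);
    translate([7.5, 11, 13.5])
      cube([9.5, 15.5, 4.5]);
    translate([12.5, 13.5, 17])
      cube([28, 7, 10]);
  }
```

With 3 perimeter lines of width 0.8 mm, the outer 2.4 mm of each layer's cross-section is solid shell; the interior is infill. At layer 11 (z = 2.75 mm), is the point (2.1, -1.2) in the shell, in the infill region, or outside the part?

At z = 2.75 mm: the cube (footprint 29×11) is included at this height; the cube at (7.5, 11) is absent (z outside [13.5, 18]); the cube at (12.5, 13.5) is absent (z outside [17, 27]); Merging all regions: only the 29×11 cube is present, so the union is just that shape — 1 connected region; (rotated 40° about Z; rotation is an isometry so areas/perimeters/island counts are preserved). Overall, the cross-section is a single solid region. Undo the 40° rotation: the query point maps to (0.837, -2.269) in the un-rotated model frame. The nearest boundary edge runs (0.00, 0.00)→(29.00, 0.00); distance from the point to it = 2.27 mm. The point is not inside any of the regions above, so it lies outside the cross-section (2.27 mm from the nearest boundary).

outside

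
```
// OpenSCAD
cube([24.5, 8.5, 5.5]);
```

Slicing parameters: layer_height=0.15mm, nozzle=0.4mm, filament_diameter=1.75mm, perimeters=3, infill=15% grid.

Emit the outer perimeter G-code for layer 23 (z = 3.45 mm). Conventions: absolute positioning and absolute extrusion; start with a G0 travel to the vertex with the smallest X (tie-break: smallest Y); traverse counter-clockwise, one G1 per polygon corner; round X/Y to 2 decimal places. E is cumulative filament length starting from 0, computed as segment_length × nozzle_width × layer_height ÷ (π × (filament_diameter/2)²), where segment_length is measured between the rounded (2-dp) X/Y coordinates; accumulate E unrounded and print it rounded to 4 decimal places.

At z = 3.45 mm: the 24.5×8.5 cube contributes its full rectangle. The outline is a single polygon with 4 vertices. Extrusion per mm of travel: 0.4 × 0.15 / (π × 0.875²) = 0.024945. Accumulating E over each segment gives final E = 1.6464.

G0 X0.00 Y0.00 Z3.45
G1 X24.50 Y0.00 E0.6112
G1 X24.50 Y8.50 E0.8232
G1 X0.00 Y8.50 E1.4343
G1 X0.00 Y0.00 E1.6464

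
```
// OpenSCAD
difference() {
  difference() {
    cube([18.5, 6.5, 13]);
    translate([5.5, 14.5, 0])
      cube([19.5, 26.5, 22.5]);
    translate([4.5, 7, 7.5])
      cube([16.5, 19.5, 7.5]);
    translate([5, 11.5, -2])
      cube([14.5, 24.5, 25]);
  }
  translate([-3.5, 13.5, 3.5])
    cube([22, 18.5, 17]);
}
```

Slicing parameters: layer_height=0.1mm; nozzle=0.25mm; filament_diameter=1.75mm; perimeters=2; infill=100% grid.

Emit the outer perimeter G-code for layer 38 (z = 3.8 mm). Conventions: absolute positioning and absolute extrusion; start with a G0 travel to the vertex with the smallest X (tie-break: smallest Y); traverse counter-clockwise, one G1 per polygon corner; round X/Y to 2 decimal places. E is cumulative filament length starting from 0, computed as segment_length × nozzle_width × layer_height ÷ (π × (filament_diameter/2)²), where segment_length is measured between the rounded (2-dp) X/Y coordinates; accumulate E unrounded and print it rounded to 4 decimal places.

At z = 3.8 mm: the 18.5×6.5 cube contributes its full rectangle; the 19.5×26.5 cube at (5.5, 14.5) contributes its full rectangle; the cube at (4.5, 7) is not intersected at this z (z outside [7.5, 15]); the 14.5×24.5 cube at (5, 11.5) contributes its full rectangle; Subtracting the remaining from the first: starting from the 18.5×6.5 cube, the 19.5×26.5 cube at (5.5, 14.5) misses the remaining region (no effect); the 14.5×24.5 cube at (5, 11.5) misses the remaining region (no effect) — 1 connected region; the 22×18.5 cube at (-3.5, 13.5) contributes its full rectangle; After the difference (first − rest): starting from the result so far, the 22×18.5 cube at (-3.5, 13.5) misses the remaining region (no effect) — 1 connected region. The outline is a single polygon with 4 vertices. Extrusion per mm of travel: 0.25 × 0.1 / (π × 0.875²) = 0.010394. Accumulating E over each segment gives final E = 0.5197.

G0 X0.00 Y0.00 Z3.80
G1 X18.50 Y0.00 E0.1923
G1 X18.50 Y6.50 E0.2598
G1 X0.00 Y6.50 E0.4521
G1 X0.00 Y0.00 E0.5197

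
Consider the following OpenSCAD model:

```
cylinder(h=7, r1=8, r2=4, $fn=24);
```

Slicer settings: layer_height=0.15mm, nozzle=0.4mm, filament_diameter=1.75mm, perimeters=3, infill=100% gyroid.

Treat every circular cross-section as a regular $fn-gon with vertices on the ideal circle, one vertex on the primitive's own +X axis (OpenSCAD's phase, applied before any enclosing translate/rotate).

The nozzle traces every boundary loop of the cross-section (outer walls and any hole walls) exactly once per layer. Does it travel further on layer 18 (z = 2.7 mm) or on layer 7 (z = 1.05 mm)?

layer 7 (z = 1.05 mm)

Layer 18 (z = 2.7): the cone: at t=0.386 of its height the radius interpolates to r₁+(r₂−r₁)t = 6.457, giving a regular 24-gon of that circumradius (perimeter = 2·24·6.457·sin(180°/24) = 40.46 mm). So its perimeter = 40.46 mm. Layer 7 (z = 1.05): the cone contributes a regular 24-gon of circumradius 7.400 (interpolated between r1=8 and r2=4 at t=0.150) (perimeter = 2·24·7.400·sin(180°/24) = 46.36 mm). So its perimeter = 46.36 mm. Layer 7 is larger (46.36 vs 40.46 mm).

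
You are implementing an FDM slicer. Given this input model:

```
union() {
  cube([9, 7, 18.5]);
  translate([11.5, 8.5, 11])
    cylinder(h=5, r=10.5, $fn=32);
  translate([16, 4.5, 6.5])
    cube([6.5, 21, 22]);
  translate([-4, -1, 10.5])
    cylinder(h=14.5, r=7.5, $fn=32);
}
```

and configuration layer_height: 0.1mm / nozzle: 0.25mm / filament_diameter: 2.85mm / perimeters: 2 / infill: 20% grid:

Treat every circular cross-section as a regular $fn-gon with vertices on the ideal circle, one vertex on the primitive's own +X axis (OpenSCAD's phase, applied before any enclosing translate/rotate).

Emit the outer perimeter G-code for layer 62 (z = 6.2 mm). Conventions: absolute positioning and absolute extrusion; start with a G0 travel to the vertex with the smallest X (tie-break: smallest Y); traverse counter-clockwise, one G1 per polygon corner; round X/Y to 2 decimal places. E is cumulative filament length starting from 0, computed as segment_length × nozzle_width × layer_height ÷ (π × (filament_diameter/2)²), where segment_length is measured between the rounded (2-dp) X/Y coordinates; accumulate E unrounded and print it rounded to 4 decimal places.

At z = 6.2 mm: the cube is present — its section is the full 9×7 rectangle; the cylinder at (11.5, 8.5) does not reach this height (z outside [11, 16]); the cube at (16, 4.5) does not reach this height (z outside [6.5, 28.5]); the cylinder at (-4, -1) is not intersected at this z (z outside [10.5, 25]); Combining (union): only the 9×7 cube is present, so the union is just that shape — 1 connected region. The outline is a single polygon with 4 vertices. Extrusion per mm of travel: 0.25 × 0.1 / (π × 1.425²) = 0.003919. Accumulating E over each segment gives final E = 0.1254.

G0 X0.00 Y0.00 Z6.20
G1 X9.00 Y0.00 E0.0353
G1 X9.00 Y7.00 E0.0627
G1 X0.00 Y7.00 E0.0980
G1 X0.00 Y0.00 E0.1254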